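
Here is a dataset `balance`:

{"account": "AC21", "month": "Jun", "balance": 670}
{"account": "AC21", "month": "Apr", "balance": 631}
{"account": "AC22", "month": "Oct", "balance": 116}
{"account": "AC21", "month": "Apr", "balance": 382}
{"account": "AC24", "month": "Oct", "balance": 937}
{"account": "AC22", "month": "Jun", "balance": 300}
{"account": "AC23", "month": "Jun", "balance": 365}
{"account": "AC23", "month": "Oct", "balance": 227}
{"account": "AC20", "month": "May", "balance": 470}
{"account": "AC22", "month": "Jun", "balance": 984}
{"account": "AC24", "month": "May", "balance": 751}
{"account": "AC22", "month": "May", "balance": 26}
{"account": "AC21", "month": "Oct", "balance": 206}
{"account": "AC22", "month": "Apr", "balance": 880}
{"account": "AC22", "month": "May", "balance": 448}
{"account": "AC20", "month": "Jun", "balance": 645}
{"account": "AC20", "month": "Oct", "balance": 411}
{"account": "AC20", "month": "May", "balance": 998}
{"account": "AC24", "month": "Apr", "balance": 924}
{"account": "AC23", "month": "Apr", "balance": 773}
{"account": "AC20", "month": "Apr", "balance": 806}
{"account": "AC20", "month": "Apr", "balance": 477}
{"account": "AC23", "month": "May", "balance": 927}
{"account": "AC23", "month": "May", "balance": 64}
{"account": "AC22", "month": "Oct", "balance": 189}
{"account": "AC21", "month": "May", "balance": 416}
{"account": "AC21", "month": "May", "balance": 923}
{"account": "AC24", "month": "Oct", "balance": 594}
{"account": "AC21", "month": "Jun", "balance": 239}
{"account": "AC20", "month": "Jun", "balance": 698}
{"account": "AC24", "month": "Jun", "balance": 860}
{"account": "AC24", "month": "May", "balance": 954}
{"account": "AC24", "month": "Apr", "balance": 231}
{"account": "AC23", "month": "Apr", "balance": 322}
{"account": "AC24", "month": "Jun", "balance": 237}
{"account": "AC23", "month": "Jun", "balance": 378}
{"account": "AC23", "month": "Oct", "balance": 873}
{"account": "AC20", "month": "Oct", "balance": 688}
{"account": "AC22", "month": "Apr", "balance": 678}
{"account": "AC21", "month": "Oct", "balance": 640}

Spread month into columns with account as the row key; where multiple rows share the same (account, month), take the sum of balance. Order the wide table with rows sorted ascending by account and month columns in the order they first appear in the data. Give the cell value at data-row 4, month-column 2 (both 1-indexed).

With rows sorted ascending by account, row 4 is account=AC23. month columns in first-appearance order: Jun, Apr, Oct, May; column 2 is Apr.
Long rows with account=AC23, month=Apr: 773 + 322 = 1095.

1095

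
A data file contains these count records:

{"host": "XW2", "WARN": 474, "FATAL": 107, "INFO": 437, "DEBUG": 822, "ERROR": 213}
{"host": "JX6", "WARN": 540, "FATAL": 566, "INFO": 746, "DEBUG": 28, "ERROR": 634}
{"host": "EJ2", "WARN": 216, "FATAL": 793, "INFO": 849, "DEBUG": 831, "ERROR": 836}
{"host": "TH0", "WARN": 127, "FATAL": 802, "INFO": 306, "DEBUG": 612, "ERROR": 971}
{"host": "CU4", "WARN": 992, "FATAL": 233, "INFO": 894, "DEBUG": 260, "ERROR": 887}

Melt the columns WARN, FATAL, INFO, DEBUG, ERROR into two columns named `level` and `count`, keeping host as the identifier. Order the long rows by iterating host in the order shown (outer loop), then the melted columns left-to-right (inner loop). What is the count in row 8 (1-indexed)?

25 rows total (5 × 5). Row 8: index ⌊(8-1)/5⌋ = 1 into host → JX6; (8-1) mod 5 = 2 into the melted columns → INFO.
So row 8 is (JX6, INFO, 746); count = 746.

746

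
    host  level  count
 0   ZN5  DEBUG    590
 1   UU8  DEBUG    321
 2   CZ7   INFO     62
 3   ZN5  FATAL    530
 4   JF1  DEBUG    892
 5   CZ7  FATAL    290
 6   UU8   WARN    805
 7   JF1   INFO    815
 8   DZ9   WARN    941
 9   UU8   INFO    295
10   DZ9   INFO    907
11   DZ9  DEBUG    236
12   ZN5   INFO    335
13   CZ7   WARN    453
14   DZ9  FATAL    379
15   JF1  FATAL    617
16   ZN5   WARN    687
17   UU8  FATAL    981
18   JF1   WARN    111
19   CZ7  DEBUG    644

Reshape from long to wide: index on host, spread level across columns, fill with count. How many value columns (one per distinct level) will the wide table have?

4 distinct level values: WARN, INFO, DEBUG, FATAL.

4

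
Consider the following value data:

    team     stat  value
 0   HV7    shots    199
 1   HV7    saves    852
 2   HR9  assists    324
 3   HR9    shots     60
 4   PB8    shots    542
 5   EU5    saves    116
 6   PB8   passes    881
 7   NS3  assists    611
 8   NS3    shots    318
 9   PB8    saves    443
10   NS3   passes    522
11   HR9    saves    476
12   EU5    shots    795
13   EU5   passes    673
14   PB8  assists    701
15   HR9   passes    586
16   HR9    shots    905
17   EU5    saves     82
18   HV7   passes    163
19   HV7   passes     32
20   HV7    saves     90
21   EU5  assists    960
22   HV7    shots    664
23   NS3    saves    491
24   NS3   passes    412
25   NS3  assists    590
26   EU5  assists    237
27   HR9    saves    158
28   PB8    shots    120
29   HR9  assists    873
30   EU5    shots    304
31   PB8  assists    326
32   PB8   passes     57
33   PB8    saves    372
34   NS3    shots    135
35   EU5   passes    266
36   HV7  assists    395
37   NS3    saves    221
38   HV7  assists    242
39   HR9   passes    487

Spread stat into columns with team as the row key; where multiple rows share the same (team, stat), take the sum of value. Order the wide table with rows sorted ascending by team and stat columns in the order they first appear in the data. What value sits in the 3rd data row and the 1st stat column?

With rows sorted ascending by team, row 3 is team=HV7. stat columns in first-appearance order: shots, saves, assists, passes; column 1 is shots.
Long rows with team=HV7, stat=shots: 199 + 664 = 863.

863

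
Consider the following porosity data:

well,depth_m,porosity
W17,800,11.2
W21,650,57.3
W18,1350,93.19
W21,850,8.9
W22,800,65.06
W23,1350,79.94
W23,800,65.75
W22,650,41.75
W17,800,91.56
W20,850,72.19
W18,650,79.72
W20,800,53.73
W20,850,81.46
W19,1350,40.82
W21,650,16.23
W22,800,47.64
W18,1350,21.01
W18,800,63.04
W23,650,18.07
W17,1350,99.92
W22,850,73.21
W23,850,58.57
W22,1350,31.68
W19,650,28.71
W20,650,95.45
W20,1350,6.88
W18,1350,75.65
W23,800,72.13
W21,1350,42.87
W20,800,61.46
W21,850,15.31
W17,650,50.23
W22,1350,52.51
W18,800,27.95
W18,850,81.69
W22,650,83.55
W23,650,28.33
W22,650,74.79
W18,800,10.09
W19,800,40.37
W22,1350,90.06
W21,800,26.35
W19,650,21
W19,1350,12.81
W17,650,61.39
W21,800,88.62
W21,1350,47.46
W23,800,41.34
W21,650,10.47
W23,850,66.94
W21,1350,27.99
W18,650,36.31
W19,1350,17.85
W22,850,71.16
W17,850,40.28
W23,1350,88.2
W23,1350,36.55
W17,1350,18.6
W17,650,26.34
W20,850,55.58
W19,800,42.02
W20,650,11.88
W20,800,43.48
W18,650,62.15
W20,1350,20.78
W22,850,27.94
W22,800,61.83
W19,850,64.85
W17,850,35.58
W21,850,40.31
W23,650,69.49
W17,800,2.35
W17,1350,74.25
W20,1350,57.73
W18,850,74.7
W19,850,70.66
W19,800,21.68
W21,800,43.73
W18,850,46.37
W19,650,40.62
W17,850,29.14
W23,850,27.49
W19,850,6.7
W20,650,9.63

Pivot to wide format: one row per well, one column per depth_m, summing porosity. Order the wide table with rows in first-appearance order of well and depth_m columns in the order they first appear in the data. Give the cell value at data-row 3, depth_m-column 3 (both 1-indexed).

With rows in first-appearance order of well, row 3 is well=W18. depth_m columns in first-appearance order: 800, 650, 1350, 850; column 3 is 1350.
Long rows with well=W18, depth_m=1350: 93.19 + 21.01 + 75.65 = 189.85.

189.85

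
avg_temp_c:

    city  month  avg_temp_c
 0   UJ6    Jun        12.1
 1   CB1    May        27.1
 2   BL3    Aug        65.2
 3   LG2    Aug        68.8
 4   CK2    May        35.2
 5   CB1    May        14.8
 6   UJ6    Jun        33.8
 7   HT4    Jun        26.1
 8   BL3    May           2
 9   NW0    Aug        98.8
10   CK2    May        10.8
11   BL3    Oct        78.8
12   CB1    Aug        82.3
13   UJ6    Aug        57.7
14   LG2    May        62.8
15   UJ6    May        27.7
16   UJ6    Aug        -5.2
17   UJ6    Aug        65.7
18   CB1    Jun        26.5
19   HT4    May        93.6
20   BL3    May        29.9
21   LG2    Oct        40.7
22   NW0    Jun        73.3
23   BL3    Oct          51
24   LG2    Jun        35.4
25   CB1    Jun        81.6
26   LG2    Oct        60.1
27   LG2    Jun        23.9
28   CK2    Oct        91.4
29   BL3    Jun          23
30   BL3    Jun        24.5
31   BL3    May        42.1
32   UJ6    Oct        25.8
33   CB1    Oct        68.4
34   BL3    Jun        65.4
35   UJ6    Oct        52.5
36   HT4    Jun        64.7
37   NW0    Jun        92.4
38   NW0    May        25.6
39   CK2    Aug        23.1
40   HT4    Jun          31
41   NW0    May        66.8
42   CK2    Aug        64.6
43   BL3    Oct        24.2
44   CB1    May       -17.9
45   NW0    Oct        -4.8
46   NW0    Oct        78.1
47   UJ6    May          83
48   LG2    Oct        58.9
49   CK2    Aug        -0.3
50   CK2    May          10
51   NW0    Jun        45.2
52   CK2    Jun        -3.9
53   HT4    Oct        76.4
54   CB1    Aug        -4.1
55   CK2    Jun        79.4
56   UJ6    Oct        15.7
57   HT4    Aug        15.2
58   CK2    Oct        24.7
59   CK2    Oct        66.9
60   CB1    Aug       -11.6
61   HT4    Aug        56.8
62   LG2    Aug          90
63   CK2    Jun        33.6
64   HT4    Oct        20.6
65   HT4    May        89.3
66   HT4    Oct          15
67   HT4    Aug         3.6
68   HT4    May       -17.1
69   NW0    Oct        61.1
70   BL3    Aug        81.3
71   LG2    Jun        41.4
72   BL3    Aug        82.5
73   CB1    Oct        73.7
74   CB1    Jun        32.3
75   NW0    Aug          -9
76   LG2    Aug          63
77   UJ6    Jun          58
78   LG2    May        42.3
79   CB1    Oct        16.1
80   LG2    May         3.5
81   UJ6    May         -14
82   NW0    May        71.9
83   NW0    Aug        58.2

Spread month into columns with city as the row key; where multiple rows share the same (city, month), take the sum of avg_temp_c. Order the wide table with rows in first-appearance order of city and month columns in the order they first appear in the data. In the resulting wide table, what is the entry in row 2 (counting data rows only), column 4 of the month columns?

With rows in first-appearance order of city, row 2 is city=CB1. month columns in first-appearance order: Jun, May, Aug, Oct; column 4 is Oct.
Long rows with city=CB1, month=Oct: 68.4 + 73.7 + 16.1 = 158.2.

158.2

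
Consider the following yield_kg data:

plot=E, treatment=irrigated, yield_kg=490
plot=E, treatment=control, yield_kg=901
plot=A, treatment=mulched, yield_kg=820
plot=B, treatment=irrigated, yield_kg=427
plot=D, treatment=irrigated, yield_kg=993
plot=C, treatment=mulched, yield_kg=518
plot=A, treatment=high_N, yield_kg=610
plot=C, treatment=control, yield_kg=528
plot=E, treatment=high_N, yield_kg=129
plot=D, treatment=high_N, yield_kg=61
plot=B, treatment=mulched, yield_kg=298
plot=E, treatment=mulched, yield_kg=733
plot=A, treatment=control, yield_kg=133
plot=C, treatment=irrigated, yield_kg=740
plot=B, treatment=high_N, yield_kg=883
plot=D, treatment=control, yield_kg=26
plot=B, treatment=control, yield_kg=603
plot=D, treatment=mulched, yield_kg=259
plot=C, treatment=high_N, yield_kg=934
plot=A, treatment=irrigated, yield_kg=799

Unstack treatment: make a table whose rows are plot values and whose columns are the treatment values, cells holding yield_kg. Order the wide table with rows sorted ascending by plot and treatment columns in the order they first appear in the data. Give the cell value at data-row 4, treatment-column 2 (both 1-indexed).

With rows sorted ascending by plot, row 4 is plot=D. treatment columns in first-appearance order: irrigated, control, mulched, high_N; column 2 is control.
Long rows with plot=D, treatment=control: yield_kg = 26.

26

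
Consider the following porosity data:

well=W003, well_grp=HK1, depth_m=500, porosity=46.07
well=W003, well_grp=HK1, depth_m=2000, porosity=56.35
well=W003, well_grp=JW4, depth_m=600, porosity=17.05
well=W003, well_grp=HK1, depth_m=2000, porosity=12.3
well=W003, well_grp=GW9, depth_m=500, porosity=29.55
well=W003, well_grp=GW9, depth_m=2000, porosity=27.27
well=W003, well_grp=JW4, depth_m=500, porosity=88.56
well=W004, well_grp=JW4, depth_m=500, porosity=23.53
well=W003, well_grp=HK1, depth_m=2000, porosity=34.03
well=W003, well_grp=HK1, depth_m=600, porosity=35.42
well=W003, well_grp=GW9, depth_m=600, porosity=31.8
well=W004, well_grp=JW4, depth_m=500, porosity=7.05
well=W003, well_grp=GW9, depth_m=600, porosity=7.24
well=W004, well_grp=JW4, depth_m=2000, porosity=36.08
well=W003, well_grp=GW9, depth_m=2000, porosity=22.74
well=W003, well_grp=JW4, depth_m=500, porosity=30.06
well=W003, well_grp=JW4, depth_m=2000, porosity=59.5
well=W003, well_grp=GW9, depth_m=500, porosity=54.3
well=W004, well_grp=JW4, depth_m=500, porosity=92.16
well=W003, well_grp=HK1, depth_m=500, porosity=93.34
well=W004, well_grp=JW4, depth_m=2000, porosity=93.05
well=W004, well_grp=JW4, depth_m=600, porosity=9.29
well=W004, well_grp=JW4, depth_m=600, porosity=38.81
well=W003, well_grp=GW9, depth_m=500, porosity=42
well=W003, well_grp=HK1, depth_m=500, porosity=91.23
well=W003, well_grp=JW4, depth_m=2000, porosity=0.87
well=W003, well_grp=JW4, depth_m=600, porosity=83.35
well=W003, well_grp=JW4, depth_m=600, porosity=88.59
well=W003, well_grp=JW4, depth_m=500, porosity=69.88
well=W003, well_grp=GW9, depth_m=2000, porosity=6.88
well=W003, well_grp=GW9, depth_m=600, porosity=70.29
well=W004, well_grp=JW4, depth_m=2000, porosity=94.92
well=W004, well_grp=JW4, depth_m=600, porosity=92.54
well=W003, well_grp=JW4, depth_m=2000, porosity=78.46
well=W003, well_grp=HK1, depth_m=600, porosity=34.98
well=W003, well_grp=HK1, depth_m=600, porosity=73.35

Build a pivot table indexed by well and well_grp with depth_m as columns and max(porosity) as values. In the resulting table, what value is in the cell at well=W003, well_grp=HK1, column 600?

Rows with well=W003, well_grp=HK1 and depth_m=600: porosity values are 35.42, 34.98, 73.35.
max(35.42, 34.98, 73.35) = 73.35.

73.35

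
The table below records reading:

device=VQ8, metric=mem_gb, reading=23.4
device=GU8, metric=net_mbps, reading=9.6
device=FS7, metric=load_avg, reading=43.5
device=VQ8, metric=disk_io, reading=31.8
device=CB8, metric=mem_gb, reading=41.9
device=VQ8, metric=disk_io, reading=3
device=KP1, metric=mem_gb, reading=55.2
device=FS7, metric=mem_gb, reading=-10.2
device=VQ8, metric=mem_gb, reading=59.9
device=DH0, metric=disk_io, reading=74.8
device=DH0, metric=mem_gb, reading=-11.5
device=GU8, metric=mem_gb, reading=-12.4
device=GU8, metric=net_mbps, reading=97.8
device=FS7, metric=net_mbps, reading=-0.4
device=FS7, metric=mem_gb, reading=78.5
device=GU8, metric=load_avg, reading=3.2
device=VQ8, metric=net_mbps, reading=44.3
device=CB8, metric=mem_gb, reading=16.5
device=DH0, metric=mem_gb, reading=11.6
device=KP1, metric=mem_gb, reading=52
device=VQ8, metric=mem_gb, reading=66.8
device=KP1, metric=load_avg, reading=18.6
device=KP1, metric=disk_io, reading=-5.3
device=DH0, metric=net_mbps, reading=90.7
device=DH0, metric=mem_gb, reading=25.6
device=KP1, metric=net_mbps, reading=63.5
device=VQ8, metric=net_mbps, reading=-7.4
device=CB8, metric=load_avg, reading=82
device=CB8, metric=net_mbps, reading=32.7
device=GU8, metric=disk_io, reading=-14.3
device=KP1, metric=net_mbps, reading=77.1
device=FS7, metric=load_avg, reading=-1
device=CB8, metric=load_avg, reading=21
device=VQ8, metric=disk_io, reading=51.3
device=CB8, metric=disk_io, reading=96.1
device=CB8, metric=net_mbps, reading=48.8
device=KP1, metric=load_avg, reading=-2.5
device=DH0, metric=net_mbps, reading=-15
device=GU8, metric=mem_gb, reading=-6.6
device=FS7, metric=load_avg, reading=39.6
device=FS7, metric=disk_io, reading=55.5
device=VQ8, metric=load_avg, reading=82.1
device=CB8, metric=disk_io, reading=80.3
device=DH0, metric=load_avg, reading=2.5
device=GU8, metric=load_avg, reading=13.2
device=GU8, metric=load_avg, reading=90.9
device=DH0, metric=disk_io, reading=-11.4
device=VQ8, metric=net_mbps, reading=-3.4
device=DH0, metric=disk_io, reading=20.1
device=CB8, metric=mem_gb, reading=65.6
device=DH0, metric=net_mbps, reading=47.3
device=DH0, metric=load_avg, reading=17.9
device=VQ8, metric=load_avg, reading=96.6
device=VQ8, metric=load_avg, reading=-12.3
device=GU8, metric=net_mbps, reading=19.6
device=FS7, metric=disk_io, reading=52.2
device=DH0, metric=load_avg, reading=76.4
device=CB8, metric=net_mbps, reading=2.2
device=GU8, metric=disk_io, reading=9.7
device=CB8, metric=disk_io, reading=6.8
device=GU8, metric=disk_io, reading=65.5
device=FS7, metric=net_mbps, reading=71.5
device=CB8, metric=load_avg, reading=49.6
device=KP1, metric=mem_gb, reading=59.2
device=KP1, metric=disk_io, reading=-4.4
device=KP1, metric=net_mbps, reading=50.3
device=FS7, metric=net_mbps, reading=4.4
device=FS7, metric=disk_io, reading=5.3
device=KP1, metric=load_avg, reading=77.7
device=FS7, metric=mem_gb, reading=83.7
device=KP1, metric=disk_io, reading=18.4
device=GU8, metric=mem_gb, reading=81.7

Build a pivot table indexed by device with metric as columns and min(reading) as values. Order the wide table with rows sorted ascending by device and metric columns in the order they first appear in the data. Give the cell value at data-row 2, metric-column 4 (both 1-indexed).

With rows sorted ascending by device, row 2 is device=DH0. metric columns in first-appearance order: mem_gb, net_mbps, load_avg, disk_io; column 4 is disk_io.
Long rows with device=DH0, metric=disk_io: min(74.8, -11.4, 20.1) = -11.4.

-11.4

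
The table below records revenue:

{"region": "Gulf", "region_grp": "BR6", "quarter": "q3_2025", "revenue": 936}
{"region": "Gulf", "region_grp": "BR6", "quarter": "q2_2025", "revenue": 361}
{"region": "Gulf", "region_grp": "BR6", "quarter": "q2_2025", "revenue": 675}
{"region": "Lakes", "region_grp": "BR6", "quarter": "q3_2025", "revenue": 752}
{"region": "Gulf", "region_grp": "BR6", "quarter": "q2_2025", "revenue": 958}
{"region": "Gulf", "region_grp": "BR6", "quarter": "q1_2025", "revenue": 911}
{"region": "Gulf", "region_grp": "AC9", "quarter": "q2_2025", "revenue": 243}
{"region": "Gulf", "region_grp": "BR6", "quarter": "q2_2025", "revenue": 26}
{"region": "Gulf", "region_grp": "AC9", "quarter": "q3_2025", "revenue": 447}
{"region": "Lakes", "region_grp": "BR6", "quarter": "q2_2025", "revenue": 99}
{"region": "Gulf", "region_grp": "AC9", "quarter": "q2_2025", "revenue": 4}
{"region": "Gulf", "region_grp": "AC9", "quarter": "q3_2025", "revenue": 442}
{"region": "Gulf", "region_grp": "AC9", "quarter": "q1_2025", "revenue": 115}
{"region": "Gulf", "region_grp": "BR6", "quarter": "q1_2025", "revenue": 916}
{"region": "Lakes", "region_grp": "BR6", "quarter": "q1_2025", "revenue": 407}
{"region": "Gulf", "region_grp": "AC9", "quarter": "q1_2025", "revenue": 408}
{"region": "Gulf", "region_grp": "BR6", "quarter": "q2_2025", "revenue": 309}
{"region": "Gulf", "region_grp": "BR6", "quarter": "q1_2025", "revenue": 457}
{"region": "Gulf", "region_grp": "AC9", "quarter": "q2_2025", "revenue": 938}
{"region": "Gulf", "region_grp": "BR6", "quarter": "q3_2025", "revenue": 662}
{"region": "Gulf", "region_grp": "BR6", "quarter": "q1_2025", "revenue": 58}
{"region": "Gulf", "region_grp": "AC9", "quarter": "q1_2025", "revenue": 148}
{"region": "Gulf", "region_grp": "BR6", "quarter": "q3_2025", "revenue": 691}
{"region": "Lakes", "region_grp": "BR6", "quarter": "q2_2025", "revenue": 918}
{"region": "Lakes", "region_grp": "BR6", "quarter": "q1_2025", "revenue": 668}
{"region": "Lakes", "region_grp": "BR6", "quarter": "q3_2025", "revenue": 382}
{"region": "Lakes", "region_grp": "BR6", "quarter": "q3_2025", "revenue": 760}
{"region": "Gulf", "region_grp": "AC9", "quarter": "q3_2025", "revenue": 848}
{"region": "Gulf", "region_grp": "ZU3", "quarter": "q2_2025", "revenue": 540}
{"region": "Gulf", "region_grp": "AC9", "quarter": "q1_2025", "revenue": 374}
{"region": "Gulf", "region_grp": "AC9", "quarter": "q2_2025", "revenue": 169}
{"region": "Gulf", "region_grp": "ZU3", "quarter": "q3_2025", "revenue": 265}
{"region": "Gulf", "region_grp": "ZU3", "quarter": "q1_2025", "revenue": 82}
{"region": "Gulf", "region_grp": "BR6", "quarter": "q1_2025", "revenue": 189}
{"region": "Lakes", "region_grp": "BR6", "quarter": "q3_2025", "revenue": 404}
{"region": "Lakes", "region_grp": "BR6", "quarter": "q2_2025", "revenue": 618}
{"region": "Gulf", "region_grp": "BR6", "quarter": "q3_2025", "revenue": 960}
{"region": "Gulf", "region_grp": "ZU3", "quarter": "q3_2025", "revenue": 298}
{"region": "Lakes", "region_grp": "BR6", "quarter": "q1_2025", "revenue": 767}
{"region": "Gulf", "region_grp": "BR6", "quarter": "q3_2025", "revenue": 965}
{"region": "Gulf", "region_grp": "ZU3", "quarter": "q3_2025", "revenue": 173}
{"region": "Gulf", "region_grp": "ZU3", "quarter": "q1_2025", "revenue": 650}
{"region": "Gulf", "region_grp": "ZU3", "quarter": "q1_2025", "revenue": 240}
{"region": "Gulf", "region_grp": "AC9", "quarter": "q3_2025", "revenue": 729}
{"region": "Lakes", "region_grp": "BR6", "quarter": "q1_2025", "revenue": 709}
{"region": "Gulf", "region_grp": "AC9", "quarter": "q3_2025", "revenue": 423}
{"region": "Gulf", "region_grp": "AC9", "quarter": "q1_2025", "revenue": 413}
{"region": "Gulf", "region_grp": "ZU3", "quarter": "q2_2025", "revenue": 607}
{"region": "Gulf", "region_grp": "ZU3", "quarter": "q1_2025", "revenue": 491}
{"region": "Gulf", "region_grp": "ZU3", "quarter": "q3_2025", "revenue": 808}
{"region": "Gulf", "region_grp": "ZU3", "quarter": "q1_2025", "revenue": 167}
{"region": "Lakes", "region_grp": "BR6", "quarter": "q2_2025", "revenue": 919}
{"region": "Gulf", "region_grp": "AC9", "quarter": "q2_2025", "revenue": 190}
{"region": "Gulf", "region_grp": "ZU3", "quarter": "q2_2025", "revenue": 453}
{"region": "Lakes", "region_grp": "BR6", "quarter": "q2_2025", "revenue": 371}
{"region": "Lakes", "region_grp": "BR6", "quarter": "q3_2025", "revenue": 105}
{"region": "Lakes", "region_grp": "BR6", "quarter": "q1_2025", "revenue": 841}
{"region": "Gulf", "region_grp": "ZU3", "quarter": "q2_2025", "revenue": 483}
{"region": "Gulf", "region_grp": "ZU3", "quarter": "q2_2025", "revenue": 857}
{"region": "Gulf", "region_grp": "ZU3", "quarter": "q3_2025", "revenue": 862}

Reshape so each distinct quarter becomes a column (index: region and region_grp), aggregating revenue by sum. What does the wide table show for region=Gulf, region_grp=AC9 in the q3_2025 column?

Rows with region=Gulf, region_grp=AC9 and quarter=q3_2025: revenue values are 447, 442, 848, 729, 423.
447 + 442 + 848 + 729 + 423 = 2889.

2889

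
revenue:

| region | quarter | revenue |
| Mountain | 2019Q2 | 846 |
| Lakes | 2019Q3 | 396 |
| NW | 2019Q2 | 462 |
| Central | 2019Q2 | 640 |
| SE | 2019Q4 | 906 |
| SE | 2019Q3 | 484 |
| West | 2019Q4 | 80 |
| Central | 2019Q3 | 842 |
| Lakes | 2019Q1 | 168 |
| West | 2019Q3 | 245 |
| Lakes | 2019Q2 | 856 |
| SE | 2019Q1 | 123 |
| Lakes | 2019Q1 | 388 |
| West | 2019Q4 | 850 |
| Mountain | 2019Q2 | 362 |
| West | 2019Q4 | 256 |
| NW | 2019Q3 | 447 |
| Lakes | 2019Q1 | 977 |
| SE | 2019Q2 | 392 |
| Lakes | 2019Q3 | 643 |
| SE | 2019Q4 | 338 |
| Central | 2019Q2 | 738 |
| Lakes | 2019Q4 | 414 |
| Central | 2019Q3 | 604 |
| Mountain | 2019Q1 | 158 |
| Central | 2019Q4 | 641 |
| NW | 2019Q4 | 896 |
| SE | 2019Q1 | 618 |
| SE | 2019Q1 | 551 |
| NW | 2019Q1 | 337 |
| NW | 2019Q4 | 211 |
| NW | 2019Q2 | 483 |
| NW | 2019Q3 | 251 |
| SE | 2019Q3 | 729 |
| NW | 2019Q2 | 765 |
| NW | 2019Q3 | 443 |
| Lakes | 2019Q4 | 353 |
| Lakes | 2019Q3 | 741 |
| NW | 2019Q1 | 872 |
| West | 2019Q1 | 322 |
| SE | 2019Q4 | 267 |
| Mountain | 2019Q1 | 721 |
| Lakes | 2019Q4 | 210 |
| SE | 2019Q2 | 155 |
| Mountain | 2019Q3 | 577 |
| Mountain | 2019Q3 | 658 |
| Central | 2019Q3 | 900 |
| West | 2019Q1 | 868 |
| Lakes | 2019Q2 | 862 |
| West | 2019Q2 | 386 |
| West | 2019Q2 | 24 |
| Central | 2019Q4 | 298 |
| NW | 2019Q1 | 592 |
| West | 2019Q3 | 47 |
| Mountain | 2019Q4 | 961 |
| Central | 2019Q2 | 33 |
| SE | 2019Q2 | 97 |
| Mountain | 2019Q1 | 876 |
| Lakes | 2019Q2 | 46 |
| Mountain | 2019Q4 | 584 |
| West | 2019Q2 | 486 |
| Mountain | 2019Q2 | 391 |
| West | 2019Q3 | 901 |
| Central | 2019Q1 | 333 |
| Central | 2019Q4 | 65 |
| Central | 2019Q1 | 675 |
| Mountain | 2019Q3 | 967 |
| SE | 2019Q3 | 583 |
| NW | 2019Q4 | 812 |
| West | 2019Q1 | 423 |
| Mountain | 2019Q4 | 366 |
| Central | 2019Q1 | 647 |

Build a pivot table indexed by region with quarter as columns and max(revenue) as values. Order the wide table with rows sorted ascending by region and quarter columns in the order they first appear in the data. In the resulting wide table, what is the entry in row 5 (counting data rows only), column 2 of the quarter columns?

729

With rows sorted ascending by region, row 5 is region=SE. quarter columns in first-appearance order: 2019Q2, 2019Q3, 2019Q4, 2019Q1; column 2 is 2019Q3.
Long rows with region=SE, quarter=2019Q3: max(484, 729, 583) = 729.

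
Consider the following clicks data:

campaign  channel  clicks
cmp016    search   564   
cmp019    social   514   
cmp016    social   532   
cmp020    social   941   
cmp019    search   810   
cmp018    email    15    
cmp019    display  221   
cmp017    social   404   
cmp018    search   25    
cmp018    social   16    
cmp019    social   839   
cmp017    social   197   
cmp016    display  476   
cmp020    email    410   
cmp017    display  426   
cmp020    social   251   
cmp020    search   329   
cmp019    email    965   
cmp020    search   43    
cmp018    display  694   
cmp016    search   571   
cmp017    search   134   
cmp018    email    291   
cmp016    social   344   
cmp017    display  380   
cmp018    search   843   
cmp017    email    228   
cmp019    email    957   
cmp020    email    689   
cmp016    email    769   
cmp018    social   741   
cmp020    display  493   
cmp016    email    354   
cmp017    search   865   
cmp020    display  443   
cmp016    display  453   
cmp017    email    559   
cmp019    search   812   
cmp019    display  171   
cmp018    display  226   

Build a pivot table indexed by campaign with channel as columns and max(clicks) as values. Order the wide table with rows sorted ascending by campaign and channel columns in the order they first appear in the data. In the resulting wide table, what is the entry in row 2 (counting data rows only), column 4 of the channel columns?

426

With rows sorted ascending by campaign, row 2 is campaign=cmp017. channel columns in first-appearance order: search, social, email, display; column 4 is display.
Long rows with campaign=cmp017, channel=display: max(426, 380) = 426.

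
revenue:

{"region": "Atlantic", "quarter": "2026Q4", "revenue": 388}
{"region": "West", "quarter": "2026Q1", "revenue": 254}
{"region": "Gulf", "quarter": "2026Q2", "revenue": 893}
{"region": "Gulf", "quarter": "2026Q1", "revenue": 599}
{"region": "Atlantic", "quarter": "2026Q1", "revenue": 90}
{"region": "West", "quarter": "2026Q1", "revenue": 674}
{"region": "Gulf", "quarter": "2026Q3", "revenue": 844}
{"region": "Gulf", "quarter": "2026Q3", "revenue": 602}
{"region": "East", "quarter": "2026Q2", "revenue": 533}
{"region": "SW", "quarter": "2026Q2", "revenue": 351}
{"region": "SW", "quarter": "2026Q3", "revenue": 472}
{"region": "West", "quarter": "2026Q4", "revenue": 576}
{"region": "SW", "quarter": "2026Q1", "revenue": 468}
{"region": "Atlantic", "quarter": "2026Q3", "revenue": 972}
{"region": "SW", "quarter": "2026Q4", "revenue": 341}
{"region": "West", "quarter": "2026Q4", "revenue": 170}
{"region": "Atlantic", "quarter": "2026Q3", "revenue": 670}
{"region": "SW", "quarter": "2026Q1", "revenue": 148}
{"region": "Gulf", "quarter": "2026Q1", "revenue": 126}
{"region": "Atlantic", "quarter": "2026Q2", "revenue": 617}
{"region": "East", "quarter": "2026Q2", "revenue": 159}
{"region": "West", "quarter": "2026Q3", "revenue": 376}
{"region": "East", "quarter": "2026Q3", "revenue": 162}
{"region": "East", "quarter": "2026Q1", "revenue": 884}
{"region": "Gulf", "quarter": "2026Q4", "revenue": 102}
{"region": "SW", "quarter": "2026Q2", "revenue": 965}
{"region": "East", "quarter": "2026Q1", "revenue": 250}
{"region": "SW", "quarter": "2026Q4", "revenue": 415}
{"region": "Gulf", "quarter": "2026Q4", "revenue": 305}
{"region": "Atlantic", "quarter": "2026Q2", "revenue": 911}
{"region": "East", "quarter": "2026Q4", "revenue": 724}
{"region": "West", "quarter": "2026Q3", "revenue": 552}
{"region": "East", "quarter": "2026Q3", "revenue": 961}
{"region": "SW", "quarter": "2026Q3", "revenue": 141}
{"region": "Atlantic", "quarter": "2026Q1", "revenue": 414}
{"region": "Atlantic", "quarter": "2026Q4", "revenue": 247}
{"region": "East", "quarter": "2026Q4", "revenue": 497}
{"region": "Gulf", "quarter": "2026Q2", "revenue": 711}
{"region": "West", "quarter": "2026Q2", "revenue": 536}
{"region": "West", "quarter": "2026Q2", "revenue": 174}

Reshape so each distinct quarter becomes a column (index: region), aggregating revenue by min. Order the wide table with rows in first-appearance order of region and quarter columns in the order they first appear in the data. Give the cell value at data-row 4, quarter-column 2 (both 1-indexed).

With rows in first-appearance order of region, row 4 is region=East. quarter columns in first-appearance order: 2026Q4, 2026Q1, 2026Q2, 2026Q3; column 2 is 2026Q1.
Long rows with region=East, quarter=2026Q1: min(884, 250) = 250.

250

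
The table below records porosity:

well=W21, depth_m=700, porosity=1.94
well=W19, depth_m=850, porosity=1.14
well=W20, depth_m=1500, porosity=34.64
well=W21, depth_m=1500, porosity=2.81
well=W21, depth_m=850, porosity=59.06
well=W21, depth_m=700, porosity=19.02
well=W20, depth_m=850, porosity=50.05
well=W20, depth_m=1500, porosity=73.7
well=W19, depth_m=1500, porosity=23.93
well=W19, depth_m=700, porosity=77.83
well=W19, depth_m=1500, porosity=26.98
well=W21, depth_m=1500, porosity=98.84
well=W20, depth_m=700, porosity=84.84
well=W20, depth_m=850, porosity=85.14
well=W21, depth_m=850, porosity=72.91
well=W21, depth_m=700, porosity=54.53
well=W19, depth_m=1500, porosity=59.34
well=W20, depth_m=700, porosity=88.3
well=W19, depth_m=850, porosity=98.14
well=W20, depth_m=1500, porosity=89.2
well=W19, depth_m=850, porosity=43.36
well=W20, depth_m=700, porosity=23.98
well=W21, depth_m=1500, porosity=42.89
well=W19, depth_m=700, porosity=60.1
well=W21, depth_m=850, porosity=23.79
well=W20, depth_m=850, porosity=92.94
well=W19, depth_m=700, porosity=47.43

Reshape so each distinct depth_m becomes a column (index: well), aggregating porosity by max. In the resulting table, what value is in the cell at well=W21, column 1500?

Rows with well=W21 and depth_m=1500: porosity values are 2.81, 98.84, 42.89.
max(2.81, 98.84, 42.89) = 98.84.

98.84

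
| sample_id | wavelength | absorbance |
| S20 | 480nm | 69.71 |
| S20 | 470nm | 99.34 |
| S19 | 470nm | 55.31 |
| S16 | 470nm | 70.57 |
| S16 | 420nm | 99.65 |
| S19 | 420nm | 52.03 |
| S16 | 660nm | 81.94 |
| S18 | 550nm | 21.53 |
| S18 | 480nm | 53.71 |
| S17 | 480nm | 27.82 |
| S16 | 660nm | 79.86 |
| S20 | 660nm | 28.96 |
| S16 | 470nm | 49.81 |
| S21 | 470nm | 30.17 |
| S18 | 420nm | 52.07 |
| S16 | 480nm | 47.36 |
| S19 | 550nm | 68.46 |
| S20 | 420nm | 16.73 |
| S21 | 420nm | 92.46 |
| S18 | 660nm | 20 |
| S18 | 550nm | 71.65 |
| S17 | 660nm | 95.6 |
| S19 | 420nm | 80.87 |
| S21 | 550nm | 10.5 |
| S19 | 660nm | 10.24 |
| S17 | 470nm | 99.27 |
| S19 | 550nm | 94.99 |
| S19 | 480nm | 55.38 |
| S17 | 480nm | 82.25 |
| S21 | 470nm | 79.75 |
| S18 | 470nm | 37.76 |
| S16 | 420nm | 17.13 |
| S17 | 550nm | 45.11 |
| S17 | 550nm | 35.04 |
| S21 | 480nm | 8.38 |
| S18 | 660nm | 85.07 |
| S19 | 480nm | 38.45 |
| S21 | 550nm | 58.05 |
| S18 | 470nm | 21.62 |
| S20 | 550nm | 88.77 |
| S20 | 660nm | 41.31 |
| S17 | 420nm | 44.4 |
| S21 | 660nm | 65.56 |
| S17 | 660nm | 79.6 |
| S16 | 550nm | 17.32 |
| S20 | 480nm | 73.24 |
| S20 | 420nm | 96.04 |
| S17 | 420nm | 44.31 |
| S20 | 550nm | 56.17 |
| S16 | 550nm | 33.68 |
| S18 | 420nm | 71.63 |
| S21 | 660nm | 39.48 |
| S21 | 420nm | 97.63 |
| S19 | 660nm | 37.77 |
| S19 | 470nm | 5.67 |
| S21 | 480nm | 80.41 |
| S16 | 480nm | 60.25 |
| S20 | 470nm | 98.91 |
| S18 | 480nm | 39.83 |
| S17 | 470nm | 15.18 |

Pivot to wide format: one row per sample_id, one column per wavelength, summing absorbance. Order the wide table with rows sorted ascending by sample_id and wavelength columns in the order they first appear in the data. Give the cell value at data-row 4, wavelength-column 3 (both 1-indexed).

With rows sorted ascending by sample_id, row 4 is sample_id=S19. wavelength columns in first-appearance order: 480nm, 470nm, 420nm, 660nm, 550nm; column 3 is 420nm.
Long rows with sample_id=S19, wavelength=420nm: 52.03 + 80.87 = 132.90.

132.90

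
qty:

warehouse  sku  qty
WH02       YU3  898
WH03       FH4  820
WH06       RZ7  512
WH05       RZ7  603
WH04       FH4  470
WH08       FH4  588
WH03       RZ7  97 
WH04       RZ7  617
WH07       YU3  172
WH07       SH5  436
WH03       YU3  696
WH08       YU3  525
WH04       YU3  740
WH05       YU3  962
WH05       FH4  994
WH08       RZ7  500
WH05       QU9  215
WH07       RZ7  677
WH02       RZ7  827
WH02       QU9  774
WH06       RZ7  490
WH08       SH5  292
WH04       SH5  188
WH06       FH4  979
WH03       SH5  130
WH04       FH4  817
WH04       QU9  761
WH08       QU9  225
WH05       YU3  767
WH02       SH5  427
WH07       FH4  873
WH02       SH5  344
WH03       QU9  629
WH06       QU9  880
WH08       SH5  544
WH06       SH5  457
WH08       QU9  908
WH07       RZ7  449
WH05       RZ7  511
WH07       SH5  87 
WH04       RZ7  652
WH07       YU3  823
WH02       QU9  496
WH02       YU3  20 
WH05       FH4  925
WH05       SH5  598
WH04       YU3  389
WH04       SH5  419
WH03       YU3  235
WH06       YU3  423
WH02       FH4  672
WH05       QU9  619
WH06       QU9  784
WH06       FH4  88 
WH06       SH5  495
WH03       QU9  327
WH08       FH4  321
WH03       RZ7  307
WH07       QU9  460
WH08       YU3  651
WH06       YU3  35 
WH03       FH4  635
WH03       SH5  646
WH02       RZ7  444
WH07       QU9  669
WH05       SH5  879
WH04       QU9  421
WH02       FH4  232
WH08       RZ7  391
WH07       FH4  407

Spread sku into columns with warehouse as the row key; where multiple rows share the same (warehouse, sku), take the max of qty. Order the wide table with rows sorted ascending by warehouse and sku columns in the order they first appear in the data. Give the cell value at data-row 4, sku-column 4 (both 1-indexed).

879

With rows sorted ascending by warehouse, row 4 is warehouse=WH05. sku columns in first-appearance order: YU3, FH4, RZ7, SH5, QU9; column 4 is SH5.
Long rows with warehouse=WH05, sku=SH5: max(598, 879) = 879.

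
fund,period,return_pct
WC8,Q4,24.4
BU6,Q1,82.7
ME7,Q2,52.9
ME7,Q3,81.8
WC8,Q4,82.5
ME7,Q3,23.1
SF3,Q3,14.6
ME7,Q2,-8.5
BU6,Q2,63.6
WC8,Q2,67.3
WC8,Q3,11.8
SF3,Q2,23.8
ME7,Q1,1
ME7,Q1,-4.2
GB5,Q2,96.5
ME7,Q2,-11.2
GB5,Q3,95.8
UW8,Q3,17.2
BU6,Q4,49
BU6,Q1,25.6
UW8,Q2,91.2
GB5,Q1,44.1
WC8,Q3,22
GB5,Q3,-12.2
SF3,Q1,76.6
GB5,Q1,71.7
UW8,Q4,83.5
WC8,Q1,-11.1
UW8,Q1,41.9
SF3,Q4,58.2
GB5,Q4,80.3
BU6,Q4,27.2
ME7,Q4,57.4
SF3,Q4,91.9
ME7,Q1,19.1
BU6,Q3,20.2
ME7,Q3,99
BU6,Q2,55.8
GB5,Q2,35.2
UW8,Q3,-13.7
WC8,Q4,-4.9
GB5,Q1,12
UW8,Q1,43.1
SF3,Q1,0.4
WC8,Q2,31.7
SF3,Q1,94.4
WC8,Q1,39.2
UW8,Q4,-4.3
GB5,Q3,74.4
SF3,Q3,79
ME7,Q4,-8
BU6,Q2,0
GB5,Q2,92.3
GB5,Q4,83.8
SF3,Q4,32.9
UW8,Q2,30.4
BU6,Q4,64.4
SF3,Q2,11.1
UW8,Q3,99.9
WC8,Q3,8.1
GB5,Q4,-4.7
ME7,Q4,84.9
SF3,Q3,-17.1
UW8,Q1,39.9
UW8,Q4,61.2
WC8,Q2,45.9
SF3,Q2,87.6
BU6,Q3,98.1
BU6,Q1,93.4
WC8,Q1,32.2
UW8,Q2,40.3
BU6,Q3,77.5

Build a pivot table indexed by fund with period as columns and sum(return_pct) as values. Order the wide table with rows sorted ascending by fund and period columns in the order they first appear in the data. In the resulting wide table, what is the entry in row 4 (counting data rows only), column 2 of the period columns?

171.4

With rows sorted ascending by fund, row 4 is fund=SF3. period columns in first-appearance order: Q4, Q1, Q2, Q3; column 2 is Q1.
Long rows with fund=SF3, period=Q1: 76.6 + 0.4 + 94.4 = 171.4.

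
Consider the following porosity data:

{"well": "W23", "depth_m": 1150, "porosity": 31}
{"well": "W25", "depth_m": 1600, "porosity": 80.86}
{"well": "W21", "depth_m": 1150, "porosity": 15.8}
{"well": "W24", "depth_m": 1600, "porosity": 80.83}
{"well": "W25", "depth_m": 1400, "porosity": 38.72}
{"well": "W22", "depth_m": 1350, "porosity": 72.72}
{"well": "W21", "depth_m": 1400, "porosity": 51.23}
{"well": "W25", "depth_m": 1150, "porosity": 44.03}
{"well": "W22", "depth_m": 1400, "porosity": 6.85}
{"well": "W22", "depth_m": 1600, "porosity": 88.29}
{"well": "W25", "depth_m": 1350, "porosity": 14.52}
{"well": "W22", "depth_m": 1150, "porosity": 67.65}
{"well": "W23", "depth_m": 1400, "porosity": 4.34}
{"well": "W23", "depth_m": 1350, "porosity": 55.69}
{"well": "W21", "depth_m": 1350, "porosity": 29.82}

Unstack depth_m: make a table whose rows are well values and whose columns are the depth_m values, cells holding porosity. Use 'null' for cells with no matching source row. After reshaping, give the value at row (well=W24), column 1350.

No long-format row has well=W24 and depth_m=1350, so the cell is null.

null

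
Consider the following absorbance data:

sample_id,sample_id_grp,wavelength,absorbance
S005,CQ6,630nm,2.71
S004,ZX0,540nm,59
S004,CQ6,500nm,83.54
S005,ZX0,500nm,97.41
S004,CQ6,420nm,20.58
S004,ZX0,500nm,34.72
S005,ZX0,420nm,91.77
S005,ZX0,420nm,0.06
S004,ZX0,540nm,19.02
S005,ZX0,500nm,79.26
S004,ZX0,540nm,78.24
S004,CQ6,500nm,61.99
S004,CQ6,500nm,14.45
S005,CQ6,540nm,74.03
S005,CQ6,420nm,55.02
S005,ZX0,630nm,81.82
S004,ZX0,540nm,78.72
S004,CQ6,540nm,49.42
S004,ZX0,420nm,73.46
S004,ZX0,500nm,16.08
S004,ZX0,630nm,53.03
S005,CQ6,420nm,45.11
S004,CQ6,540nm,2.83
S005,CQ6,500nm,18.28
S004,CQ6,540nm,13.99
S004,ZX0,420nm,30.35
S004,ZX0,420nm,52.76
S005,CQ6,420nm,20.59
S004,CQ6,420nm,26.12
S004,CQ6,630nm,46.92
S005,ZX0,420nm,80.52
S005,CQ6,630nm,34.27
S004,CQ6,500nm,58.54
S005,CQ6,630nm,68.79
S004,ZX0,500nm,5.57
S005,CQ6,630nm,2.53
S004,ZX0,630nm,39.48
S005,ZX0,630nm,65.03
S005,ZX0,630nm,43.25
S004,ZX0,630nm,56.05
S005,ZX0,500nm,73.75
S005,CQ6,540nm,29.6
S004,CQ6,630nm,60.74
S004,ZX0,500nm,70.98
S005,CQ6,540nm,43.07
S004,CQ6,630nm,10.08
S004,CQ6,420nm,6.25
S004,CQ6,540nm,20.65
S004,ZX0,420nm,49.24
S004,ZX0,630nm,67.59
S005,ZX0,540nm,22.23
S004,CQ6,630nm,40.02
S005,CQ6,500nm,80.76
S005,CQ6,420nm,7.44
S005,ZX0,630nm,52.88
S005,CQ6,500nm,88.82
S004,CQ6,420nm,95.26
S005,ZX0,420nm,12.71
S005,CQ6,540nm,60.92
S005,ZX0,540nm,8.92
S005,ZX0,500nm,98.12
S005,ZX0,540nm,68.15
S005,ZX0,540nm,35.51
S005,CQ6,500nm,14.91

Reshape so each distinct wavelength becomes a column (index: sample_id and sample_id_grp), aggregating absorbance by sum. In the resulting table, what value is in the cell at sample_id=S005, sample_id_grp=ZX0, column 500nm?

348.54

Rows with sample_id=S005, sample_id_grp=ZX0 and wavelength=500nm: absorbance values are 97.41, 79.26, 73.75, 98.12.
97.41 + 79.26 + 73.75 + 98.12 = 348.54.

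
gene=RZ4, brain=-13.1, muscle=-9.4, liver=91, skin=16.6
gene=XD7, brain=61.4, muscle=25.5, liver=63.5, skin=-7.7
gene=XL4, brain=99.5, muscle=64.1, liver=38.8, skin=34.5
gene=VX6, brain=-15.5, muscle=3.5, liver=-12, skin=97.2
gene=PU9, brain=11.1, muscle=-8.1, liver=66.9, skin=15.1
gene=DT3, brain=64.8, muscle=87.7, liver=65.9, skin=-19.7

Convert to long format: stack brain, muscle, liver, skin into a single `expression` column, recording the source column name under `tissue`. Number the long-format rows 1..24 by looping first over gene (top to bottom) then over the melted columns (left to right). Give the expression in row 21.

24 rows total (6 × 4). Row 21: index ⌊(21-1)/4⌋ = 5 into gene → DT3; (21-1) mod 4 = 0 into the melted columns → brain.
So row 21 is (DT3, brain, 64.8); expression = 64.8.

64.8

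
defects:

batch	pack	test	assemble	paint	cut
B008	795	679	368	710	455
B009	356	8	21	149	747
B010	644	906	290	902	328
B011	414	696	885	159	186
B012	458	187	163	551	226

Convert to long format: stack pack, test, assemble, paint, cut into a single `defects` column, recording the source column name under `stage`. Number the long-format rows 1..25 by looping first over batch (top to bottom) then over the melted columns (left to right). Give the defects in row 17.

696

25 rows total (5 × 5). Row 17: index ⌊(17-1)/5⌋ = 3 into batch → B011; (17-1) mod 5 = 1 into the melted columns → test.
So row 17 is (B011, test, 696); defects = 696.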